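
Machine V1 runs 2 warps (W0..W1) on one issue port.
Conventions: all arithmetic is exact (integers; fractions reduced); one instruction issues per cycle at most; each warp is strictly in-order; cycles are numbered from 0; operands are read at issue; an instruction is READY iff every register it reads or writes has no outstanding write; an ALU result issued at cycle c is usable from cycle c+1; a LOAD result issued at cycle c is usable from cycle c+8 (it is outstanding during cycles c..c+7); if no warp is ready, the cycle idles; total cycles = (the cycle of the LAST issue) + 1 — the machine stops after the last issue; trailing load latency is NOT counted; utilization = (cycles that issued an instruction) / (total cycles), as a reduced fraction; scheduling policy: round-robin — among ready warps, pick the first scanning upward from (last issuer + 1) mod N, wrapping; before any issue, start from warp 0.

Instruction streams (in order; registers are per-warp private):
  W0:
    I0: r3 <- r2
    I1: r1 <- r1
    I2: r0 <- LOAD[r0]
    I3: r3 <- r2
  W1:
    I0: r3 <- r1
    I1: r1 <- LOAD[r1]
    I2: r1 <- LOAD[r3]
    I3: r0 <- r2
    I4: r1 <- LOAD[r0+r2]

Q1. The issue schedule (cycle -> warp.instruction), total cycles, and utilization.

cycle 0: W0.I0
cycle 1: W1.I0
cycle 2: W0.I1
cycle 3: W1.I1
cycle 4: W0.I2
cycle 5: W0.I3
cycle 6: idle
cycle 7: idle
cycle 8: idle
cycle 9: idle
cycle 10: idle
cycle 11: W1.I2
cycle 12: W1.I3
cycle 13: idle
cycle 14: idle
cycle 15: idle
cycle 16: idle
cycle 17: idle
cycle 18: idle
cycle 19: W1.I4

Answer: 20 cycles, utilization 9/20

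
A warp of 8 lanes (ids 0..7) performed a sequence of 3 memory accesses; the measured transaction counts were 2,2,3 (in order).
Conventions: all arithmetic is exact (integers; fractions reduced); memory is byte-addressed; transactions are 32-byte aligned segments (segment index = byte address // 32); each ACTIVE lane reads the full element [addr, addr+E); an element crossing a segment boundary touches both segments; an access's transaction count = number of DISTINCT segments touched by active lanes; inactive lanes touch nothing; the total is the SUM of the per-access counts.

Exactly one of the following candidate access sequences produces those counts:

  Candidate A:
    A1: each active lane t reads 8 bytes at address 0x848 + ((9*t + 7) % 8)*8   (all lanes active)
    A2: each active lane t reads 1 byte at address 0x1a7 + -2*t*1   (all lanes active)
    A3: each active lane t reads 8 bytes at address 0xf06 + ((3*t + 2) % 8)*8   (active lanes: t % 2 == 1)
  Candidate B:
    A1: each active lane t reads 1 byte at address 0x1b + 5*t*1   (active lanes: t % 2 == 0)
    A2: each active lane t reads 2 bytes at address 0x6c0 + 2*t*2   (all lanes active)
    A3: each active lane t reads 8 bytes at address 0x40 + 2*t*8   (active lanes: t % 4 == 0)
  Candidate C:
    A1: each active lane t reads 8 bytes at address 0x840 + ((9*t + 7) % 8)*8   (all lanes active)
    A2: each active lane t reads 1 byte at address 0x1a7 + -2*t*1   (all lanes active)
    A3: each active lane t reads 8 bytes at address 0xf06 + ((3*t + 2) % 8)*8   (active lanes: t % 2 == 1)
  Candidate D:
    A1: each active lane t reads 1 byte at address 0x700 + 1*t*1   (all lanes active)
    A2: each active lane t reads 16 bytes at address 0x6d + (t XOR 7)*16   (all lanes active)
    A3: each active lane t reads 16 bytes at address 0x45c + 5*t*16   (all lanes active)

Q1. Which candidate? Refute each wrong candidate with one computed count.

A: A1 gives 3 transactions, not 2
B: A2 gives 1 transaction, not 2
D: A1 gives 1 transaction, not 2
C: all counts match (2,2,3)

Answer: C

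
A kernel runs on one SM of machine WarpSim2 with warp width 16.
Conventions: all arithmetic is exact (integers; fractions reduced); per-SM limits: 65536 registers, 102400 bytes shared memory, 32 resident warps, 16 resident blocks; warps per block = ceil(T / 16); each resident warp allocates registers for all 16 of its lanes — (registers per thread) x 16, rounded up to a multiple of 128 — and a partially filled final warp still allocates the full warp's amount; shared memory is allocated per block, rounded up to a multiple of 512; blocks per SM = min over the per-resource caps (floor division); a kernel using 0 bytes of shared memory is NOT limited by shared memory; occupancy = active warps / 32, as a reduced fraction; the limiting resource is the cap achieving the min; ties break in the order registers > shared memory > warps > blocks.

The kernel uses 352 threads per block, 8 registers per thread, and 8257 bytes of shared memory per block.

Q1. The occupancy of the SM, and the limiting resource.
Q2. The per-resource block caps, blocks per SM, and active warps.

Answer: occupancy 11/16, limited by warps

registers: 23 blocks
shared memory: 11 blocks
warps: 1 block
blocks: 16 blocks

Answer: 1 block, 22 active warps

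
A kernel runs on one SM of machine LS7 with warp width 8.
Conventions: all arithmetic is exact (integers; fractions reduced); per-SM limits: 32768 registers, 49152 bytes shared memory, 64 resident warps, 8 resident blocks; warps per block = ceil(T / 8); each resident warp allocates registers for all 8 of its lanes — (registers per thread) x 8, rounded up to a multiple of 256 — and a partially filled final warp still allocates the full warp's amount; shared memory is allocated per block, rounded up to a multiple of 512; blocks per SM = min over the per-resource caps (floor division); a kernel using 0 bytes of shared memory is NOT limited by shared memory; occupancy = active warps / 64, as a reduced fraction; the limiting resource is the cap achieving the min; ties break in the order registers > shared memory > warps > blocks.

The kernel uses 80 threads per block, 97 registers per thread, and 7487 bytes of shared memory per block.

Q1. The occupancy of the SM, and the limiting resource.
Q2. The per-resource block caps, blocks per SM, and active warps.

Answer: occupancy 15/32, limited by registers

registers: 3 blocks
shared memory: 6 blocks
warps: 6 blocks
blocks: 8 blocks

Answer: 3 blocks, 30 active warps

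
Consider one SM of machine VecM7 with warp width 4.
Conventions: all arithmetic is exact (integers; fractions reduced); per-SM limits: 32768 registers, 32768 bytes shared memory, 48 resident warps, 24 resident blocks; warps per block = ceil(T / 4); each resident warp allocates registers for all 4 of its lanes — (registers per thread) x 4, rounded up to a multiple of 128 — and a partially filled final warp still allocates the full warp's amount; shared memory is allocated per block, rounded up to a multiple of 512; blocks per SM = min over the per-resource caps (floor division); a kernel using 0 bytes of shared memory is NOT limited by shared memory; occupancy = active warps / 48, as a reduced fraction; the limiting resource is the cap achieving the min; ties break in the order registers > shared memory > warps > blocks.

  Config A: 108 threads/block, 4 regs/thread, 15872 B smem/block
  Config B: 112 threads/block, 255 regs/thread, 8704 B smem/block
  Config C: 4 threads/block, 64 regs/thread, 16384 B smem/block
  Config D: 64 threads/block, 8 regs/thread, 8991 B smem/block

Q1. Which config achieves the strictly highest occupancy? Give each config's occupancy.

occupancies: A 9/16, B 7/12, C 1/24, D 1

Answer: D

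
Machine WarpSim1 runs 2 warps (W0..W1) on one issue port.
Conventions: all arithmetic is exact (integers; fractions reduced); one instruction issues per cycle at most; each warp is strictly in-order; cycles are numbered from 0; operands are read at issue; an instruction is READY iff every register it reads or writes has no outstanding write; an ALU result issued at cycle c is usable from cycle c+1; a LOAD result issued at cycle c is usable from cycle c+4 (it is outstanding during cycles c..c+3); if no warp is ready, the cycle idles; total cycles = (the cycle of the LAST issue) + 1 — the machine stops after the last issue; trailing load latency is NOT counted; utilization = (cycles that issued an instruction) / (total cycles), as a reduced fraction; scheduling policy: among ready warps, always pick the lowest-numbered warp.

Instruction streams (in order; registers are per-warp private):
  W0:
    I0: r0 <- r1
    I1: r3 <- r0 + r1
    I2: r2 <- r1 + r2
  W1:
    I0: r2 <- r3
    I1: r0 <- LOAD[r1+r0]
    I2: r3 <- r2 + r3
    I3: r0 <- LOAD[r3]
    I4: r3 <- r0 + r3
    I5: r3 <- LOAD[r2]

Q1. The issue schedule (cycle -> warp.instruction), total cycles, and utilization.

cycle 0: W0.I0
cycle 1: W0.I1
cycle 2: W0.I2
cycle 3: W1.I0
cycle 4: W1.I1
cycle 5: W1.I2
cycle 6: idle
cycle 7: idle
cycle 8: W1.I3
cycle 9: idle
cycle 10: idle
cycle 11: idle
cycle 12: W1.I4
cycle 13: W1.I5

Answer: 14 cycles, utilization 9/14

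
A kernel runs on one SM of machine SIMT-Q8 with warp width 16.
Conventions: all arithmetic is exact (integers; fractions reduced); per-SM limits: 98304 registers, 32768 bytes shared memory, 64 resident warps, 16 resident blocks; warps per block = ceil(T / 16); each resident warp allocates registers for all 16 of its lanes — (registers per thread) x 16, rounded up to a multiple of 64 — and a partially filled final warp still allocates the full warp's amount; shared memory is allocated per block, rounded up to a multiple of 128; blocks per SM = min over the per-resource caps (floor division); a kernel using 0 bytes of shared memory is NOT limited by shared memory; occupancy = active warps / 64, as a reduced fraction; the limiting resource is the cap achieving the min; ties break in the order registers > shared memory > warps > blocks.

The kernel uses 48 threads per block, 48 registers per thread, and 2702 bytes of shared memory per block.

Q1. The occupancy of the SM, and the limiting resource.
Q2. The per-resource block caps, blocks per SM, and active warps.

Answer: occupancy 33/64, limited by shared memory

registers: 42 blocks
shared memory: 11 blocks
warps: 21 blocks
blocks: 16 blocks

Answer: 11 blocks, 33 active warps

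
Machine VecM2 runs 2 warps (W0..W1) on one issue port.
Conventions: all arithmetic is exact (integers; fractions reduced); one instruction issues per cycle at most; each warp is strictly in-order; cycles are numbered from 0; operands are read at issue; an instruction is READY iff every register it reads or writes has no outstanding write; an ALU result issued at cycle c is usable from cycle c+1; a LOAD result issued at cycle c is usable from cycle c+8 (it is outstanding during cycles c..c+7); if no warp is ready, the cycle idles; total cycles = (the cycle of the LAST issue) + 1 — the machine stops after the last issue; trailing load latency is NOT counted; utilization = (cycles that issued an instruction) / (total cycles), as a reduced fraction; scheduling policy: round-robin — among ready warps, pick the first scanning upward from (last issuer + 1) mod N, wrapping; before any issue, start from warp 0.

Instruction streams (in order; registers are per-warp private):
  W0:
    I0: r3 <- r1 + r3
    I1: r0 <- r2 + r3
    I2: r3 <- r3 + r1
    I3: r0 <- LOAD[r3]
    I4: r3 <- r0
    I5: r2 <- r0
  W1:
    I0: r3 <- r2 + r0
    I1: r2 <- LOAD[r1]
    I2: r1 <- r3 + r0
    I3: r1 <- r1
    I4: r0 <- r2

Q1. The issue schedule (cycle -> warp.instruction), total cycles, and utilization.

cycle 0: W0.I0
cycle 1: W1.I0
cycle 2: W0.I1
cycle 3: W1.I1
cycle 4: W0.I2
cycle 5: W1.I2
cycle 6: W0.I3
cycle 7: W1.I3
cycle 8: idle
cycle 9: idle
cycle 10: idle
cycle 11: W1.I4
cycle 12: idle
cycle 13: idle
cycle 14: W0.I4
cycle 15: W0.I5

Answer: 16 cycles, utilization 11/16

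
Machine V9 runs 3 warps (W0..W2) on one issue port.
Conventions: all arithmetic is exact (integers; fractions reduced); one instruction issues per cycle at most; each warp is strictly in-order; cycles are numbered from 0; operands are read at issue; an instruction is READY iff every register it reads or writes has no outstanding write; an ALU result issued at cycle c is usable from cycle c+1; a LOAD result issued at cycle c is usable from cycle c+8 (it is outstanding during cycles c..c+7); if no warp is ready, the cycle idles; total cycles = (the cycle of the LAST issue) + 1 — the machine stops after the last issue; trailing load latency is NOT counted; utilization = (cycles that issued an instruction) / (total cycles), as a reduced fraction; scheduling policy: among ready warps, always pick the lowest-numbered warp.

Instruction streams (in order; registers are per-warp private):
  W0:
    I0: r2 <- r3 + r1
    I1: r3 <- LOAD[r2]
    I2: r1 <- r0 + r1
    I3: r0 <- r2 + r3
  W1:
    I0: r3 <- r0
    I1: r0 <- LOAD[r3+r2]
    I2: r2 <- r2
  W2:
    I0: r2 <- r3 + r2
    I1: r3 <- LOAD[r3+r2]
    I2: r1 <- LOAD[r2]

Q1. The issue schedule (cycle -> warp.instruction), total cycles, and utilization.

cycle 0: W0.I0
cycle 1: W0.I1
cycle 2: W0.I2
cycle 3: W1.I0
cycle 4: W1.I1
cycle 5: W1.I2
cycle 6: W2.I0
cycle 7: W2.I1
cycle 8: W2.I2
cycle 9: W0.I3

Answer: 10 cycles, utilization 1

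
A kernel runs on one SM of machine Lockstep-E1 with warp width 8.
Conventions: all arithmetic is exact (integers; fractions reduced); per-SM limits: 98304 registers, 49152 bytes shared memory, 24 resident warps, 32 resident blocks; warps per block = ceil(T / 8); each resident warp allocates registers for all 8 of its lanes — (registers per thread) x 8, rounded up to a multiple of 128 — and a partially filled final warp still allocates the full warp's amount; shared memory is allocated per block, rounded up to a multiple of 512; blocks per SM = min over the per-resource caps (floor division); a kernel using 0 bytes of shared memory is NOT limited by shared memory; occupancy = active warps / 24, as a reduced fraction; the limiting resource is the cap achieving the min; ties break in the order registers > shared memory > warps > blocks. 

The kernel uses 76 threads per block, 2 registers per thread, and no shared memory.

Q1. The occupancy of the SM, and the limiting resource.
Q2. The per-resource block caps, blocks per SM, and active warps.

Answer: occupancy 5/6, limited by warps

registers: 76 blocks
shared memory: no limit (kernel uses none)
warps: 2 blocks
blocks: 32 blocks

Answer: 2 blocks, 20 active warps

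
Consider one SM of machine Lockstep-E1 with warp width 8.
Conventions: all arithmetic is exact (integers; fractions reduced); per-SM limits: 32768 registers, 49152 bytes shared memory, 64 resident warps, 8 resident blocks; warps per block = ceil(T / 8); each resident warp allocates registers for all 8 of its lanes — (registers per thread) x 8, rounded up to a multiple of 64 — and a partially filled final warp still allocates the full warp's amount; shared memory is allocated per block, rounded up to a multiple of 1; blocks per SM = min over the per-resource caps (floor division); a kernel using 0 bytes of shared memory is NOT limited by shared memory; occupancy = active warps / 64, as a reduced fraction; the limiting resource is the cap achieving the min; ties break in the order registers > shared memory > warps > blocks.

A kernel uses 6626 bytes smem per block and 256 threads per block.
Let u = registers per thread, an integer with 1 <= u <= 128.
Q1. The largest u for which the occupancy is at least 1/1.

Answer: u = 64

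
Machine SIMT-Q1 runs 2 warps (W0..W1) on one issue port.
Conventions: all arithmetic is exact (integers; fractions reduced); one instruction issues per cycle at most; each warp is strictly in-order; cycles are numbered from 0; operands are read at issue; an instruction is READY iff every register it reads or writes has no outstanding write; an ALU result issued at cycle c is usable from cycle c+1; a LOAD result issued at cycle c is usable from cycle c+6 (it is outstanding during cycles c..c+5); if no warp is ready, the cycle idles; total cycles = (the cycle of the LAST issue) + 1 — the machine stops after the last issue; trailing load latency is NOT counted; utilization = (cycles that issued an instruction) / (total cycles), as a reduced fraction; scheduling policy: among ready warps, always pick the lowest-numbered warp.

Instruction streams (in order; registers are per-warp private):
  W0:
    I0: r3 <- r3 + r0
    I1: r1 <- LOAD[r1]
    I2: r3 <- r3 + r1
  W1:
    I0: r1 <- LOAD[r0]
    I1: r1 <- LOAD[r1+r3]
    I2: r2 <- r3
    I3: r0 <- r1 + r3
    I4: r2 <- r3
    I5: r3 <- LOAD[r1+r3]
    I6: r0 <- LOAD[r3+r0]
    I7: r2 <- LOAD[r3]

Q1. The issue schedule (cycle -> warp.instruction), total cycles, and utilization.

cycle 0: W0.I0
cycle 1: W0.I1
cycle 2: W1.I0
cycle 3: idle
cycle 4: idle
cycle 5: idle
cycle 6: idle
cycle 7: W0.I2
cycle 8: W1.I1
cycle 9: W1.I2
cycle 10: idle
cycle 11: idle
cycle 12: idle
cycle 13: idle
cycle 14: W1.I3
cycle 15: W1.I4
cycle 16: W1.I5
cycle 17: idle
cycle 18: idle
cycle 19: idle
cycle 20: idle
cycle 21: idle
cycle 22: W1.I6
cycle 23: W1.I7

Answer: 24 cycles, utilization 11/24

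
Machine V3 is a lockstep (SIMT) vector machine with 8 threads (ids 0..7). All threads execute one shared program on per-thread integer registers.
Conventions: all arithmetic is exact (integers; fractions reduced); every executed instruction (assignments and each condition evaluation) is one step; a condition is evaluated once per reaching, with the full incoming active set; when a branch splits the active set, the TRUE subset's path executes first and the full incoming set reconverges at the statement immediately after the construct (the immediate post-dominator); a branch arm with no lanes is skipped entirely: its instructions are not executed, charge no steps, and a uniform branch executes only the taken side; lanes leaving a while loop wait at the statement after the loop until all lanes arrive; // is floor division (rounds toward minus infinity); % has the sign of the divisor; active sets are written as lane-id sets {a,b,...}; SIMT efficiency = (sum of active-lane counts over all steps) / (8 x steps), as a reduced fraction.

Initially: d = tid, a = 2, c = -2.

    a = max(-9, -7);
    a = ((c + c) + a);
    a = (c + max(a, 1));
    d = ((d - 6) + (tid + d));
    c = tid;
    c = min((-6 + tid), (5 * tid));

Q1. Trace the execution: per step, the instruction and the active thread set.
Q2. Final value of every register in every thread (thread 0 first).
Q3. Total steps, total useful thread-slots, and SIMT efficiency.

step 0: a <- max(-9, -7)             {0,1,2,3,4,5,6,7}
step 1: a <- ((c + c) + a)           {0,1,2,3,4,5,6,7}
step 2: a <- (c + max(a, 1))         {0,1,2,3,4,5,6,7}
step 3: d <- ((d - 6) + (tid + d))   {0,1,2,3,4,5,6,7}
step 4: c <- tid                     {0,1,2,3,4,5,6,7}
step 5: c <- min((-6 + tid), (5 * tid)) {0,1,2,3,4,5,6,7}

Answer: 6 steps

d: -6,-3,0,3,6,9,12,15
a: -1,-1,-1,-1,-1,-1,-1,-1
c: -6,-5,-4,-3,-2,-1,0,1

steps = 6; useful = 48; efficiency = 48/48 = 1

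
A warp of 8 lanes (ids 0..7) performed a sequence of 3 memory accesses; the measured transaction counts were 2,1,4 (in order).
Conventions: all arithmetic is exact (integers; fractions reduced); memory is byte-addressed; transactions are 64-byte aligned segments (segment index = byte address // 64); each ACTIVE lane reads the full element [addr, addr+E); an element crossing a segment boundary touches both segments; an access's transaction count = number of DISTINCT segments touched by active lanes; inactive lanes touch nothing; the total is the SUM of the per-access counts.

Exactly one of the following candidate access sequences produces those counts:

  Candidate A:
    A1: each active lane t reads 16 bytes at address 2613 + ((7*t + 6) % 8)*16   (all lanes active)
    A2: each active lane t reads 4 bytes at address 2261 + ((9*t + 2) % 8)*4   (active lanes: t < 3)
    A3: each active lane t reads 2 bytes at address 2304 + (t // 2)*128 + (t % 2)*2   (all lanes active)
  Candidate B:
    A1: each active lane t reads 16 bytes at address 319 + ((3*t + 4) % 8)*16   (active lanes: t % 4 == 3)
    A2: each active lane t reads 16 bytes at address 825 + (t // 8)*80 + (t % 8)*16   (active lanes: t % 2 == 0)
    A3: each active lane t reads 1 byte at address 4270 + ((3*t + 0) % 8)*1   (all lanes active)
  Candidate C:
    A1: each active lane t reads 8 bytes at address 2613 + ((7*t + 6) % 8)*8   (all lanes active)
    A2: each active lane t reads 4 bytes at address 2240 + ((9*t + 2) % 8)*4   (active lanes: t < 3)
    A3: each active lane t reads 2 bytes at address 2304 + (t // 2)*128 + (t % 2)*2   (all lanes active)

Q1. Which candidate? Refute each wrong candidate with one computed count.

A: A1 gives 3 transactions, not 2
B: A2 gives 3 transactions, not 1
C: all counts match (2,1,4)

Answer: C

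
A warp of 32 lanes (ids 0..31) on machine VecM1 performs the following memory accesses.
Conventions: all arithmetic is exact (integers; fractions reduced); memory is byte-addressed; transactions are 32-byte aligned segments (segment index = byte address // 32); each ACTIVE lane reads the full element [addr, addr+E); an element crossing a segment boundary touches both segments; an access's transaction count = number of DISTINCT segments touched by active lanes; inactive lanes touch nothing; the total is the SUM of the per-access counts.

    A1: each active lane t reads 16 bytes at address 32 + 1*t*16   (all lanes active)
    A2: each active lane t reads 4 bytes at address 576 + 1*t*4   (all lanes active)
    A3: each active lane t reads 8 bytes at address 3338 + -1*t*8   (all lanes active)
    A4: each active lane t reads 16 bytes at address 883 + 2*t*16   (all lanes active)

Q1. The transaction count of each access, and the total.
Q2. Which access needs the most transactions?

A1: 16 transactions
A2: 4 transactions
A3: 9 transactions
A4: 33 transactions

Answer: 16,4,9,33; total 62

Answer: A4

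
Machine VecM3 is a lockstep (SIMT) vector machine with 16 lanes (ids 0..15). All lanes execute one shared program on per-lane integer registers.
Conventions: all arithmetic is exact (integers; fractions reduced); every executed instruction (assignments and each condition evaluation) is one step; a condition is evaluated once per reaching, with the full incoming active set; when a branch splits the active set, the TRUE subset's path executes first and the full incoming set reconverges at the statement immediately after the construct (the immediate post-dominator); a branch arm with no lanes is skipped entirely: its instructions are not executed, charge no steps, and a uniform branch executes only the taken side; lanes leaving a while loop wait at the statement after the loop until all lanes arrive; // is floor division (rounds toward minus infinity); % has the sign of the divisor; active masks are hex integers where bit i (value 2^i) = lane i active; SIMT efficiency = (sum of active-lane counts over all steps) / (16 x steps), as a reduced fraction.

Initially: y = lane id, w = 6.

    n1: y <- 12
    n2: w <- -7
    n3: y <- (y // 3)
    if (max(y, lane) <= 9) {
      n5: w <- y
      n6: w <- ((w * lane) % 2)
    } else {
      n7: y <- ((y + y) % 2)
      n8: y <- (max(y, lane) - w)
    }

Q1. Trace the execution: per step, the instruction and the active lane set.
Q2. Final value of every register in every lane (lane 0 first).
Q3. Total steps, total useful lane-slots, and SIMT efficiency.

step 0: y <- 12                      0xffff
step 1: w <- -7                      0xffff
step 2: y <- (y // 3)                0xffff
step 3: eval (max(y, lane) <= 9)     0xffff
step 4: w <- y                       0x03ff
step 5: w <- ((w * lane) % 2)        0x03ff
step 6: y <- ((y + y) % 2)           0xfc00
step 7: y <- (max(y, lane) - w)      0xfc00

Answer: 8 steps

y: 4,4,4,4,4,4,4,4,4,4,17,18,19,20,21,22
w: 0,0,0,0,0,0,0,0,0,0,-7,-7,-7,-7,-7,-7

steps = 8; useful = 96; efficiency = 96/128 = 3/4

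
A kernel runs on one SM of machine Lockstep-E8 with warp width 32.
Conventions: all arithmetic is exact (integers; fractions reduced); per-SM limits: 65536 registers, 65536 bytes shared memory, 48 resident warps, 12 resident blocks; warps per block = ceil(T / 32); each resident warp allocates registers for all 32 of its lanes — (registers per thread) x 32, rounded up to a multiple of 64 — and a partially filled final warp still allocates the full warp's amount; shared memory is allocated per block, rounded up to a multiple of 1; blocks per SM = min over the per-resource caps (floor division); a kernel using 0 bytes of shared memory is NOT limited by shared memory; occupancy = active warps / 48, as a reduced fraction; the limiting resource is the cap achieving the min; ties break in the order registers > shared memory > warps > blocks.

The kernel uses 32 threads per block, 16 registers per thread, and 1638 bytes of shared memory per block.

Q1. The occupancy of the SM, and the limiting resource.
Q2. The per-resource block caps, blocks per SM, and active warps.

Answer: occupancy 1/4, limited by blocks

registers: 128 blocks
shared memory: 40 blocks
warps: 48 blocks
blocks: 12 blocks

Answer: 12 blocks, 12 active warps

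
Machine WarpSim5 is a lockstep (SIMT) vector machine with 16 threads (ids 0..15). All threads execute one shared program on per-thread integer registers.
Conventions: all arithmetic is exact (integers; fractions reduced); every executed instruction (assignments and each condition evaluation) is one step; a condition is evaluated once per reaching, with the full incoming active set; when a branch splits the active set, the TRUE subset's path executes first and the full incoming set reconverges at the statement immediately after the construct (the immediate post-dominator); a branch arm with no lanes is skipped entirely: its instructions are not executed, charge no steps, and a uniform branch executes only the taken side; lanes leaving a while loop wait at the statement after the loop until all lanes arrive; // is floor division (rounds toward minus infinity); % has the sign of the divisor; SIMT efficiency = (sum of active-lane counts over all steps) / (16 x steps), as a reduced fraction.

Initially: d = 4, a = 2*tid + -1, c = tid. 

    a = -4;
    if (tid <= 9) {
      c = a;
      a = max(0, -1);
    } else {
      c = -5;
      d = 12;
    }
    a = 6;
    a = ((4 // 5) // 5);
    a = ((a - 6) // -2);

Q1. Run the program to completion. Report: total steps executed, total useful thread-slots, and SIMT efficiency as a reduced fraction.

Answer: 9 steps, 112 useful, 7/9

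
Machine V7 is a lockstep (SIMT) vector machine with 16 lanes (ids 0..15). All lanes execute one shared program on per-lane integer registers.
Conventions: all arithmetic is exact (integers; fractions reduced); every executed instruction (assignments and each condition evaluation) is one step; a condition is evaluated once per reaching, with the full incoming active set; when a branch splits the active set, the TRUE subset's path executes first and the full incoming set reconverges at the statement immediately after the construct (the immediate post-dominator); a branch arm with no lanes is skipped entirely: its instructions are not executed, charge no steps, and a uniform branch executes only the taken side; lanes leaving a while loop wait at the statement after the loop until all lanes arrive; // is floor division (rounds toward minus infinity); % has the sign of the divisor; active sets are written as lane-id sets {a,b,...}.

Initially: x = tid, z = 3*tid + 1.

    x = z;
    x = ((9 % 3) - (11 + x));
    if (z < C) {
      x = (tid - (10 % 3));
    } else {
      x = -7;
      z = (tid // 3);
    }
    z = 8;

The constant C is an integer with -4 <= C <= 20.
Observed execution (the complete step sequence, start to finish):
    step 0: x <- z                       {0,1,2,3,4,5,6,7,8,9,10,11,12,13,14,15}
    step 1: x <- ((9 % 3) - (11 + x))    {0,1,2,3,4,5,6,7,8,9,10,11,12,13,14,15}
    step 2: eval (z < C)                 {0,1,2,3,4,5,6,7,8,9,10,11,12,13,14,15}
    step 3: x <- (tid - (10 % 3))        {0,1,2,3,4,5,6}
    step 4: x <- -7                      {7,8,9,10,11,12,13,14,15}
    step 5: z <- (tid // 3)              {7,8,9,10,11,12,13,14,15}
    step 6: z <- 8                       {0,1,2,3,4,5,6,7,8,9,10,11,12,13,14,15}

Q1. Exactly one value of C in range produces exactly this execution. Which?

Answer: C = 20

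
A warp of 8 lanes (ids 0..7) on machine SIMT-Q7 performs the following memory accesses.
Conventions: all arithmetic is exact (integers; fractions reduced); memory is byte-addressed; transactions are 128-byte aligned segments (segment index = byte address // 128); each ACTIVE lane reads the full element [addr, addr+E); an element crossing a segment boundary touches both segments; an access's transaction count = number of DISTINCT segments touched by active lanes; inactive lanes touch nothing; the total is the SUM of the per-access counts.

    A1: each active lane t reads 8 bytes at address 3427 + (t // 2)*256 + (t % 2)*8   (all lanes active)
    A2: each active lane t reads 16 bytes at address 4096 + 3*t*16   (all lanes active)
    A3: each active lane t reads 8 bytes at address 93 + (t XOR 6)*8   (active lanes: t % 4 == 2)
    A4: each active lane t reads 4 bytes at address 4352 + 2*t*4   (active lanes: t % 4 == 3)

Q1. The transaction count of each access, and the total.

A1: 4 transactions
A2: 3 transactions
A3: 2 transactions
A4: 1 transaction

Answer: 4,3,2,1; total 10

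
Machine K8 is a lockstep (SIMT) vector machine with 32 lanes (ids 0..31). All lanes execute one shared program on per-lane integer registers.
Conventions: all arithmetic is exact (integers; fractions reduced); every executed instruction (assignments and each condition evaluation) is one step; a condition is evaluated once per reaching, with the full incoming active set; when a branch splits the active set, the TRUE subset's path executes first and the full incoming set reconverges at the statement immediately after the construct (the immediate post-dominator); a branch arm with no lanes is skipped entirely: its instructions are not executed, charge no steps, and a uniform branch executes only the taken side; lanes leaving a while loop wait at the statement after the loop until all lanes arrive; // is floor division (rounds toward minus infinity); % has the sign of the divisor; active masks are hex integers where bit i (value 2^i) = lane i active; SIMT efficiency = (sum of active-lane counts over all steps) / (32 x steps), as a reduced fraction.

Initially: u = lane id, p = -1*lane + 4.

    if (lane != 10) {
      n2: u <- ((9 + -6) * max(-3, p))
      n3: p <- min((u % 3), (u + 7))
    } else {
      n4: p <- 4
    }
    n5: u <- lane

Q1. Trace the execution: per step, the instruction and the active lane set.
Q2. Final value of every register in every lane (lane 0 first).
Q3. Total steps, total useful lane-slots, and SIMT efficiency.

step 0: eval (lane != 10)            0xffffffff
step 1: u <- ((9 + -6) * max(-3, p)) 0xfffffbff
step 2: p <- min((u % 3), (u + 7))   0xfffffbff
step 3: p <- 4                       0x00000400
step 4: u <- lane                    0xffffffff

Answer: 5 steps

u: 0,1,2,3,4,5,6,7,8,9,10,11,12,13,14,15,16,17,18,19,20,21,22,23,24,25,26,27,28,29,30,31
p: 0,0,0,0,0,0,0,-2,-2,-2,4,-2,-2,-2,-2,-2,-2,-2,-2,-2,-2,-2,-2,-2,-2,-2,-2,-2,-2,-2,-2,-2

steps = 5; useful = 127; efficiency = 127/160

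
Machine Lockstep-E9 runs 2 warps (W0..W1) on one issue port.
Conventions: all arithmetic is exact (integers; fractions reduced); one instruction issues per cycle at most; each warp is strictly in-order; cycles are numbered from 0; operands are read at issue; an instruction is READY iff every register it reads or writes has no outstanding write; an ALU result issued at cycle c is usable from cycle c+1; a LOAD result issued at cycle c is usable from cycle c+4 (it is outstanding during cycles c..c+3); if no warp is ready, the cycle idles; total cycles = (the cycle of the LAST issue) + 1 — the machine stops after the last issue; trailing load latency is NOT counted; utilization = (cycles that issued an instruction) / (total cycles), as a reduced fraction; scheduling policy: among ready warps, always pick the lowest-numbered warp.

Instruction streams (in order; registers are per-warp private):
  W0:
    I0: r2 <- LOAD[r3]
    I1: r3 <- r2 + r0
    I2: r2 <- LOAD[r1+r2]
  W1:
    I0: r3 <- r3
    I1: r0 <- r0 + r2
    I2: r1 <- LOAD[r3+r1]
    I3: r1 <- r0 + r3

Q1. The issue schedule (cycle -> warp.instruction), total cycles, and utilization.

cycle 0: W0.I0
cycle 1: W1.I0
cycle 2: W1.I1
cycle 3: W1.I2
cycle 4: W0.I1
cycle 5: W0.I2
cycle 6: idle
cycle 7: W1.I3

Answer: 8 cycles, utilization 7/8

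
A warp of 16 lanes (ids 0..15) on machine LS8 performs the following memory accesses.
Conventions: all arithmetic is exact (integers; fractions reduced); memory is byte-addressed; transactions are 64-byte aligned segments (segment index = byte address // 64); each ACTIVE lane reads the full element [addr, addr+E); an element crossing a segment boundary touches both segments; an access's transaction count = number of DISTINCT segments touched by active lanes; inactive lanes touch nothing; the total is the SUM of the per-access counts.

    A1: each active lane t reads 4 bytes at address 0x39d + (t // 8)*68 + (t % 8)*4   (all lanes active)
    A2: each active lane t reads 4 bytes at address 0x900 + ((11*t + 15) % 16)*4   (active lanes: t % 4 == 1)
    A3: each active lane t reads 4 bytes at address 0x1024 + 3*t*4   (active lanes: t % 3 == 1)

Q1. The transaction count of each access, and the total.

A1: 3 transactions
A2: 1 transaction
A3: 4 transactions

Answer: 3,1,4; total 8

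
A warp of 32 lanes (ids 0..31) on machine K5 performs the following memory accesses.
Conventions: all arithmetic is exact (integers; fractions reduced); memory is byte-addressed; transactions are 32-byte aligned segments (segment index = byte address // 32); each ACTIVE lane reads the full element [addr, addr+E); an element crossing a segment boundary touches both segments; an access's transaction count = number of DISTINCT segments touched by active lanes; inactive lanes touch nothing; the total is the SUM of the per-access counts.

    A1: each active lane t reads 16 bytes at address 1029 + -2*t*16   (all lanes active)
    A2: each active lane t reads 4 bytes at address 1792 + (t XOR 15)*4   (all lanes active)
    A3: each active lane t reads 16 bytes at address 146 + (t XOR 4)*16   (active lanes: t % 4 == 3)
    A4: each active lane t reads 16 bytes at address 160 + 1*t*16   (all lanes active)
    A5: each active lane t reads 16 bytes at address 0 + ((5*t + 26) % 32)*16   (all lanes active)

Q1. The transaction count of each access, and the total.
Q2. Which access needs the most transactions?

A1: 32 transactions
A2: 4 transactions
A3: 8 transactions
A4: 16 transactions
A5: 16 transactions

Answer: 32,4,8,16,16; total 76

Answer: A1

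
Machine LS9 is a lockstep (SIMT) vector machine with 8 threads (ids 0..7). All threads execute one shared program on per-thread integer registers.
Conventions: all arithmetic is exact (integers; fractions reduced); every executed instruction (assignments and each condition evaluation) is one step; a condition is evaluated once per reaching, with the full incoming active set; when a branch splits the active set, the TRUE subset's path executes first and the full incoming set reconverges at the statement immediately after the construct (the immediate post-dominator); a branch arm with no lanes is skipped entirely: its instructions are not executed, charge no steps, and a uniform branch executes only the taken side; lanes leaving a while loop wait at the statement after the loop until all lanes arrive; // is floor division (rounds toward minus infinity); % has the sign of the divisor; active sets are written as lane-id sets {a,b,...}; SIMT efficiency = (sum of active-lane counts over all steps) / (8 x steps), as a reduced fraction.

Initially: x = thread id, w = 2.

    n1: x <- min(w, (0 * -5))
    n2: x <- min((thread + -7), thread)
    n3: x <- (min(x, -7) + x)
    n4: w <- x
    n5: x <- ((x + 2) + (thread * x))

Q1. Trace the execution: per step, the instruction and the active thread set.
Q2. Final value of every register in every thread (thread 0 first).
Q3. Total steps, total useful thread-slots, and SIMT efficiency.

step 0: x <- min(w, (0 * -5))        {0,1,2,3,4,5,6,7}
step 1: x <- min((thread + -7), thread) {0,1,2,3,4,5,6,7}
step 2: x <- (min(x, -7) + x)        {0,1,2,3,4,5,6,7}
step 3: w <- x                       {0,1,2,3,4,5,6,7}
step 4: x <- ((x + 2) + (thread * x)) {0,1,2,3,4,5,6,7}

Answer: 5 steps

x: -12,-24,-34,-42,-48,-52,-54,-54
w: -14,-13,-12,-11,-10,-9,-8,-7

steps = 5; useful = 40; efficiency = 40/40 = 1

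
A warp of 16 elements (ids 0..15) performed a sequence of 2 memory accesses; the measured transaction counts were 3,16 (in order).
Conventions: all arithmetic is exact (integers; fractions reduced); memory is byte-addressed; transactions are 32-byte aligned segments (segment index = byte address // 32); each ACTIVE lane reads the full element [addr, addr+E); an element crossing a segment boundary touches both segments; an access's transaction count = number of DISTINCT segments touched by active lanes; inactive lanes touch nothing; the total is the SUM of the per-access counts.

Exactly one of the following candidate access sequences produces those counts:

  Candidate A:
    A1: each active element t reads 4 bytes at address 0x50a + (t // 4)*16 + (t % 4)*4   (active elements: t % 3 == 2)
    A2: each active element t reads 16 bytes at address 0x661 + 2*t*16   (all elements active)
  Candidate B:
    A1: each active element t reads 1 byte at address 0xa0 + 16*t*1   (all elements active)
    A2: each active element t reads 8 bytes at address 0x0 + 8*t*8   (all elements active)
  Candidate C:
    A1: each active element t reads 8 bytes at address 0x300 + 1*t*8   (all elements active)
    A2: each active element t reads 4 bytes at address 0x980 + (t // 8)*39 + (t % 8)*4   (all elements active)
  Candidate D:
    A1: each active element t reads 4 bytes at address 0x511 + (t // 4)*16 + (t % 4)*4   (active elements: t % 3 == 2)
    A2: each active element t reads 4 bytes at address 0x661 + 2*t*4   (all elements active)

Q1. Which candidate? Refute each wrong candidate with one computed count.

B: A1 gives 8 transactions, not 3
C: A1 gives 4 transactions, not 3
D: A2 gives 4 transactions, not 16
A: all counts match (3,16)

Answer: A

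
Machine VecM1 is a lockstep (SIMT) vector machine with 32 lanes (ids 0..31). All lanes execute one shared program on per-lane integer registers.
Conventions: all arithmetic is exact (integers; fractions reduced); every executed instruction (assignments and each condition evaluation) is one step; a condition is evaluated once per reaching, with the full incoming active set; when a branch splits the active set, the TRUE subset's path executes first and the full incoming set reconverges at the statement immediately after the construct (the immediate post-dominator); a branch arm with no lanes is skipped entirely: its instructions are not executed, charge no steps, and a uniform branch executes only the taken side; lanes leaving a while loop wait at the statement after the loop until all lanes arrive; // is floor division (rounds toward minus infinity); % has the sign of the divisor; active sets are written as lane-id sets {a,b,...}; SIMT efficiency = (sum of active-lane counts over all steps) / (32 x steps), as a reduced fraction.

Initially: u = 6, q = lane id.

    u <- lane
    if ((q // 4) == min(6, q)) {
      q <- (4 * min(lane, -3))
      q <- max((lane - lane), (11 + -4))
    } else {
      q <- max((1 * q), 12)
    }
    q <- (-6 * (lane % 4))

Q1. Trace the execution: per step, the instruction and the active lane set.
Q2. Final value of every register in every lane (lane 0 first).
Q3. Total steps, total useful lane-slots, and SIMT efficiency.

step 0: u <- lane                    {0,1,2,3,4,5,6,7,8,9,10,11,12,13,14,15,16,17,18,19,20,21,22,23,24,25,26,27,28,29,30,31}
step 1: eval ((q // 4) == min(6, q)) {0,1,2,3,4,5,6,7,8,9,10,11,12,13,14,15,16,17,18,19,20,21,22,23,24,25,26,27,28,29,30,31}
step 2: q <- (4 * min(lane, -3))     {0,24,25,26,27}
step 3: q <- max((lane - lane), (11 + -4)) {0,24,25,26,27}
step 4: q <- max((1 * q), 12)        {1,2,3,4,5,6,7,8,9,10,11,12,13,14,15,16,17,18,19,20,21,22,23,28,29,30,31}
step 5: q <- (-6 * (lane % 4))       {0,1,2,3,4,5,6,7,8,9,10,11,12,13,14,15,16,17,18,19,20,21,22,23,24,25,26,27,28,29,30,31}

Answer: 6 steps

u: 0,1,2,3,4,5,6,7,8,9,10,11,12,13,14,15,16,17,18,19,20,21,22,23,24,25,26,27,28,29,30,31
q: 0,-6,-12,-18,0,-6,-12,-18,0,-6,-12,-18,0,-6,-12,-18,0,-6,-12,-18,0,-6,-12,-18,0,-6,-12,-18,0,-6,-12,-18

steps = 6; useful = 133; efficiency = 133/192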